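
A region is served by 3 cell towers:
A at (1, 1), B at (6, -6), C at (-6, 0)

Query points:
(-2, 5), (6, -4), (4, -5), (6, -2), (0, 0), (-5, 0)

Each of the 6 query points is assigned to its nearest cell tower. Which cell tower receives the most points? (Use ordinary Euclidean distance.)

B

(-2, 5) — d² to each: A:25, B:185, C:41 → nearest is A
(6, -4) — d² to each: A:50, B:4, C:160 → nearest is B
(4, -5) — d² to each: A:45, B:5, C:125 → nearest is B
(6, -2) — d² to each: A:34, B:16, C:148 → nearest is B
(0, 0) — d² to each: A:2, B:72, C:36 → nearest is A
(-5, 0) — d² to each: A:37, B:157, C:1 → nearest is C
Tally — A:2, B:3, C:1. B captures the most (3).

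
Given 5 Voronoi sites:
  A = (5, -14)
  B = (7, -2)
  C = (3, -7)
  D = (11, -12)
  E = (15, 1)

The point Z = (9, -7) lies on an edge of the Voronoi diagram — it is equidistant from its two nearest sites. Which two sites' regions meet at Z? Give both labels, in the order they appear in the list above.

Squared distances from Z to each site:
|ZA|² = (9−5)² + (-7−(-14))² = 16 + 49 = 65
|ZB|² = (9−7)² + (-7−(-2))² = 4 + 25 = 29
|ZC|² = (9−3)² + (-7−(-7))² = 36 + 0 = 36
|ZD|² = (9−11)² + (-7−(-12))² = 4 + 25 = 29
|ZE|² = (9−15)² + (-7−1)² = 36 + 64 = 100
Z is equidistant from B and D (both at squared distance 29), and every other site is strictly farther — so Z lies on the B–D Voronoi edge.

B and D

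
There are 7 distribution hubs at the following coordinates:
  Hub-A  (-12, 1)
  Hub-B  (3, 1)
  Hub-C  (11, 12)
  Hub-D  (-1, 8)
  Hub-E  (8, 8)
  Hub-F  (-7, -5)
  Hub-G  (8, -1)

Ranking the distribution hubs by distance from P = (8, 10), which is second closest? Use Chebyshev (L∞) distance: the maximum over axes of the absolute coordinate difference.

Hub-C

d(P, Hub-A) = max(20, 9) = 20
d(P, Hub-B) = max(5, 9) = 9
d(P, Hub-C) = max(3, 2) = 3
d(P, Hub-D) = max(9, 2) = 9
d(P, Hub-E) = max(0, 2) = 2
d(P, Hub-F) = max(15, 15) = 15
d(P, Hub-G) = max(0, 11) = 11
Sorted ascending: Hub-E, Hub-C, Hub-B, … — the second-nearest is Hub-C.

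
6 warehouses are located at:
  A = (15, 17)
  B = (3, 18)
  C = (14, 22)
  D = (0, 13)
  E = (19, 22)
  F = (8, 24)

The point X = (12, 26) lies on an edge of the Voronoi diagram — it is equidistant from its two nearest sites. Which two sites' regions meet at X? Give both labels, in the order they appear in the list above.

Squared distances from X to each site:
|XA|² = 9 + 81 = 90
|XB|² = 81 + 64 = 145
|XC|² = 4 + 16 = 20
|XD|² = 144 + 169 = 313
|XE|² = 49 + 16 = 65
|XF|² = 16 + 4 = 20
X is equidistant from C and F (both at squared distance 20), and every other site is strictly farther — so X lies on the C–F Voronoi edge.

C and F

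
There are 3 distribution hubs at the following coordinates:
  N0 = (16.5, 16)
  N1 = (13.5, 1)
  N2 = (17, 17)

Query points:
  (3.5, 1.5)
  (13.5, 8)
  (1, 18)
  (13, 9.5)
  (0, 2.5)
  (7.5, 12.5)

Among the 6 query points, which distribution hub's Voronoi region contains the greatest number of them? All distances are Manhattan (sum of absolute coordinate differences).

N1

(3.5, 1.5) — d to each: N0:27.5, N1:10.5, N2:29 → nearest is N1
(13.5, 8) — d to each: N0:11, N1:7, N2:12.5 → nearest is N1
(1, 18) — d to each: N0:17.5, N1:29.5, N2:17 → nearest is N2
(13, 9.5) — d to each: N0:10, N1:9, N2:11.5 → nearest is N1
(0, 2.5) — d to each: N0:30, N1:15, N2:31.5 → nearest is N1
(7.5, 12.5) — d to each: N0:12.5, N1:17.5, N2:14 → nearest is N0
Tally — N0:1, N1:4, N2:1. N1 captures the most (4).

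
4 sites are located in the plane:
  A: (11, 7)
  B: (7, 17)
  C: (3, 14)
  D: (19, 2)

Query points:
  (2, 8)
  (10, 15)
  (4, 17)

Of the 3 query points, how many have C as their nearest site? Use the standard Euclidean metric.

1

(2, 8) — d² to each: A:82, B:106, C:37, D:325 → nearest is C
(10, 15) — d² to each: A:65, B:13, C:50, D:250 → nearest is B
(4, 17) — d² to each: A:149, B:9, C:10, D:450 → nearest is B
1 of the 3 points has C as nearest.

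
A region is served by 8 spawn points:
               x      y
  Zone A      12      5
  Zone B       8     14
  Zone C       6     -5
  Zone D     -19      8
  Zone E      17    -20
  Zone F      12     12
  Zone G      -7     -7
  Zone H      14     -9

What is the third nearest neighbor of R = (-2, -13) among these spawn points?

Zone H

Compare squared distances (the ordering matches that of the actual distances):
d²(R, Zone A) = 196 + 324 = 520
d²(R, Zone B) = 100 + 729 = 829
d²(R, Zone C) = 64 + 64 = 128
d²(R, Zone D) = 289 + 441 = 730
d²(R, Zone E) = 361 + 49 = 410
d²(R, Zone F) = 196 + 625 = 821
d²(R, Zone G) = 25 + 36 = 61
d²(R, Zone H) = 256 + 16 = 272
Sorted ascending: Zone G, Zone C, Zone H, Zone E, … — the third-nearest is Zone H.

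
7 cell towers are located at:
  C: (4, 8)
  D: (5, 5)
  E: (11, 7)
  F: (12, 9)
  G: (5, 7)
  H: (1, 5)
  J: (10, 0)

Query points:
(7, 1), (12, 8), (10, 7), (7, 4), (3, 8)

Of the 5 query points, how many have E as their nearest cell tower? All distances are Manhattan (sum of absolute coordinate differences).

(7, 1) — d to each: C:10, D:6, E:10, F:13, G:8, H:10, J:4 → nearest is J
(12, 8) — d to each: C:8, D:10, E:2, F:1, G:8, H:14, J:10 → nearest is F
(10, 7) — d to each: C:7, D:7, E:1, F:4, G:5, H:11, J:7 → nearest is E
(7, 4) — d to each: C:7, D:3, E:7, F:10, G:5, H:7, J:7 → nearest is D
(3, 8) — d to each: C:1, D:5, E:9, F:10, G:3, H:5, J:15 → nearest is C
1 of the 5 points has E as nearest.

1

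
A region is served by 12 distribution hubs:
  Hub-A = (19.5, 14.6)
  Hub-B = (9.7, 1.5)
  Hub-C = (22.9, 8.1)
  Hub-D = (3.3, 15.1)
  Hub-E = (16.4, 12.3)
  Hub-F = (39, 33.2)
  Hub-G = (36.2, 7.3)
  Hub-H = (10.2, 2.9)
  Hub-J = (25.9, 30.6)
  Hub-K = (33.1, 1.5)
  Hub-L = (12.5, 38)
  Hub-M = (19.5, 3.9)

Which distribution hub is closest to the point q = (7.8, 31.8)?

Since √ is increasing, it suffices to compare squared distances:
d²(q, Hub-A) = (7.8−19.5)² + (31.8−14.6)² = 136.89 + 295.84 = 432.73
d²(q, Hub-B) = (7.8−9.7)² + (31.8−1.5)² = 3.61 + 918.09 = 921.7
d²(q, Hub-C) = (7.8−22.9)² + (31.8−8.1)² = 228.01 + 561.69 = 789.7
d²(q, Hub-D) = (7.8−3.3)² + (31.8−15.1)² = 20.25 + 278.89 = 299.14
d²(q, Hub-E) = (7.8−16.4)² + (31.8−12.3)² = 73.96 + 380.25 = 454.21
d²(q, Hub-F) = (7.8−39)² + (31.8−33.2)² = 973.44 + 1.96 = 975.4
d²(q, Hub-G) = (7.8−36.2)² + (31.8−7.3)² = 806.56 + 600.25 = 1406.81
d²(q, Hub-H) = (7.8−10.2)² + (31.8−2.9)² = 5.76 + 835.21 = 840.97
d²(q, Hub-J) = (7.8−25.9)² + (31.8−30.6)² = 327.61 + 1.44 = 329.05
d²(q, Hub-K) = (7.8−33.1)² + (31.8−1.5)² = 640.09 + 918.09 = 1558.18
d²(q, Hub-L) = (7.8−12.5)² + (31.8−38)² = 22.09 + 38.44 = 60.53
d²(q, Hub-M) = (7.8−19.5)² + (31.8−3.9)² = 136.89 + 778.41 = 915.3
Hub-L is nearest.

Hub-L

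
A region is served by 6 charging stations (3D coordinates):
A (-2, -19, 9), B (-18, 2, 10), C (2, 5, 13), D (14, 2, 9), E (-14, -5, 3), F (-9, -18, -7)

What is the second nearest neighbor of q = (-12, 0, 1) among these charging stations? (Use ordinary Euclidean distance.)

Squared Euclidean distances:
|qA|² = (-12−(-2))² + (0−(-19))² + (1−9)² = 100 + 361 + 64 = 525
|qB|² = (-12−(-18))² + (0−2)² + (1−10)² = 36 + 4 + 81 = 121
|qC|² = (-12−2)² + (0−5)² + (1−13)² = 196 + 25 + 144 = 365
|qD|² = (-12−14)² + (0−2)² + (1−9)² = 676 + 4 + 64 = 744
|qE|² = (-12−(-14))² + (0−(-5))² + (1−3)² = 4 + 25 + 4 = 33
|qF|² = (-12−(-9))² + (0−(-18))² + (1−(-7))² = 9 + 324 + 64 = 397
Sorted ascending: E, B, C, … — the second-nearest is B.

B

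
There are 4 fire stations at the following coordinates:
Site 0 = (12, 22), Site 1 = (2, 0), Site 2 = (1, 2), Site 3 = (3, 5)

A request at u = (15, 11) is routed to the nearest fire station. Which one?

Site 0

Since √ is increasing, it suffices to compare squared distances:
d²(u, Site 0) = (15−12)² + (11−22)² = 9 + 121 = 130
d²(u, Site 1) = (15−2)² + (11−0)² = 169 + 121 = 290
d²(u, Site 2) = (15−1)² + (11−2)² = 196 + 81 = 277
d²(u, Site 3) = (15−3)² + (11−5)² = 144 + 36 = 180
The smallest is to Site 0, so u lies in the Voronoi region of Site 0.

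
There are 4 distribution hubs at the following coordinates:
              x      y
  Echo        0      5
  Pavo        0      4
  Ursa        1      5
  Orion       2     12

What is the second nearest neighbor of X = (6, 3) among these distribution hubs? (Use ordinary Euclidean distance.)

Compare squared distances (the ordering matches that of the actual distances):
d²(X, Echo) = (6−0)² + (3−5)² = 36 + 4 = 40
d²(X, Pavo) = (6−0)² + (3−4)² = 36 + 1 = 37
d²(X, Ursa) = (6−1)² + (3−5)² = 25 + 4 = 29
d²(X, Orion) = (6−2)² + (3−12)² = 16 + 81 = 97
Sorted ascending: Ursa, Pavo, Echo, … — the second-nearest is Pavo.

Pavo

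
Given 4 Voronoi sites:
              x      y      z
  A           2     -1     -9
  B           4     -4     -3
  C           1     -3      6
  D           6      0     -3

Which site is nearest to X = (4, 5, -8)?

A

Since √ is increasing, it suffices to compare squared distances:
|XA|² = 4 + 36 + 1 = 41
|XB|² = 0 + 81 + 25 = 106
|XC|² = 9 + 64 + 196 = 269
|XD|² = 4 + 25 + 25 = 54
The smallest is to A, so X lies in the Voronoi region of A.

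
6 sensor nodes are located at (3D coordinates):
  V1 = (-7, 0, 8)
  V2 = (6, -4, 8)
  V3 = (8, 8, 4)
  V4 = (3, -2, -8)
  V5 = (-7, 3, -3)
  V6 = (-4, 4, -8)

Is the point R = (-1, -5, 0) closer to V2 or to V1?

Compare squared distances:
|RV2|² = (-1−6)² + (-5−(-4))² + (0−8)² = 49 + 1 + 64 = 114
|RV1|² = (-1−(-7))² + (-5−0)² + (0−8)² = 36 + 25 + 64 = 125
114 < 125, so V2 is closer.

V2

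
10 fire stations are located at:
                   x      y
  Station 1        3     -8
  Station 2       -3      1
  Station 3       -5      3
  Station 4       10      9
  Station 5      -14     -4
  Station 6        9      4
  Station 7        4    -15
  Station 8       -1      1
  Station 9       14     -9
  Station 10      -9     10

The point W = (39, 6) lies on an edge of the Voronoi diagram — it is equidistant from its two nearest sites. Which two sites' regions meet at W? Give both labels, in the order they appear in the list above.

Squared distances from W to each site:
d²(W, Station 1) = (39−3)² + (6−(-8))² = 1296 + 196 = 1492
d²(W, Station 2) = (39−(-3))² + (6−1)² = 1764 + 25 = 1789
d²(W, Station 3) = (39−(-5))² + (6−3)² = 1936 + 9 = 1945
d²(W, Station 4) = (39−10)² + (6−9)² = 841 + 9 = 850
d²(W, Station 5) = (39−(-14))² + (6−(-4))² = 2809 + 100 = 2909
d²(W, Station 6) = (39−9)² + (6−4)² = 900 + 4 = 904
d²(W, Station 7) = (39−4)² + (6−(-15))² = 1225 + 441 = 1666
d²(W, Station 8) = (39−(-1))² + (6−1)² = 1600 + 25 = 1625
d²(W, Station 9) = (39−14)² + (6−(-9))² = 625 + 225 = 850
d²(W, Station 10) = (39−(-9))² + (6−10)² = 2304 + 16 = 2320
W is equidistant from Station 4 and Station 9 (both at squared distance 850), and every other site is strictly farther — so W lies on the Station 4–Station 9 Voronoi edge.

Station 4 and Station 9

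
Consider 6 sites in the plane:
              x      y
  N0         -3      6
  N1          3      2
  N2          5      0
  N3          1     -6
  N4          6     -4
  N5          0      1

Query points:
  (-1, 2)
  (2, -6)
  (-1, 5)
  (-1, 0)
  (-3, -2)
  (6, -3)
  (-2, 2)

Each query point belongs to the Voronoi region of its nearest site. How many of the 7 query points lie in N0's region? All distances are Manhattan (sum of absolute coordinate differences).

(-1, 2) — d to each: N0:6, N1:4, N2:8, N3:10, N4:13, N5:2 → nearest is N5
(2, -6) — d to each: N0:17, N1:9, N2:9, N3:1, N4:6, N5:9 → nearest is N3
(-1, 5) — d to each: N0:3, N1:7, N2:11, N3:13, N4:16, N5:5 → nearest is N0
(-1, 0) — d to each: N0:8, N1:6, N2:6, N3:8, N4:11, N5:2 → nearest is N5
(-3, -2) — d to each: N0:8, N1:10, N2:10, N3:8, N4:11, N5:6 → nearest is N5
(6, -3) — d to each: N0:18, N1:8, N2:4, N3:8, N4:1, N5:10 → nearest is N4
(-2, 2) — d to each: N0:5, N1:5, N2:9, N3:11, N4:14, N5:3 → nearest is N5
1 of the 7 points has N0 as nearest.

1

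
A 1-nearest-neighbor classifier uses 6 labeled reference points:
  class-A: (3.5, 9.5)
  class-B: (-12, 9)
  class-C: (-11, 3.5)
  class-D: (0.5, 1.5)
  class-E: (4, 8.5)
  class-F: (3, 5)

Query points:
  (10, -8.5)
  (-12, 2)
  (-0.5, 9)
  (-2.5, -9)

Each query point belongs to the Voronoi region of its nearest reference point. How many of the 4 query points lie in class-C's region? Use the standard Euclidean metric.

1

(10, -8.5) — d² to each: class-A:366.25, class-B:790.25, class-C:585, class-D:190.25, class-E:325, class-F:231.25 → nearest is class-D
(-12, 2) — d² to each: class-A:296.5, class-B:49, class-C:3.25, class-D:156.5, class-E:298.25, class-F:234 → nearest is class-C
(-0.5, 9) — d² to each: class-A:16.25, class-B:132.25, class-C:140.5, class-D:57.25, class-E:20.5, class-F:28.25 → nearest is class-A
(-2.5, -9) — d² to each: class-A:378.25, class-B:414.25, class-C:228.5, class-D:119.25, class-E:348.5, class-F:226.25 → nearest is class-D
1 of the 4 points has class-C as nearest.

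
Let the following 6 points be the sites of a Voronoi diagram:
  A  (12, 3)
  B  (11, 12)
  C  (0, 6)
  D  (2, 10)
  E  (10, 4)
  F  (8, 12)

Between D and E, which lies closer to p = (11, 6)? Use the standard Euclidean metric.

Compare squared distances:
|pD|² = (11−2)² + (6−10)² = 81 + 16 = 97
|pE|² = (11−10)² + (6−4)² = 1 + 4 = 5
97 > 5, so E is closer.

E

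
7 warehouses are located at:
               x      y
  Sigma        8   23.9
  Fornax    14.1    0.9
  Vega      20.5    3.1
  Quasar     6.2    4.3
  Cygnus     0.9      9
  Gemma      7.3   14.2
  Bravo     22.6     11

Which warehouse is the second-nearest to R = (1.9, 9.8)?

Gemma

Since √ is increasing, it suffices to compare squared distances:
d²(R, Sigma) = (1.9−8)² + (9.8−23.9)² = 37.21 + 198.81 = 236.02
d²(R, Fornax) = (1.9−14.1)² + (9.8−0.9)² = 148.84 + 79.21 = 228.05
d²(R, Vega) = (1.9−20.5)² + (9.8−3.1)² = 345.96 + 44.89 = 390.85
d²(R, Quasar) = (1.9−6.2)² + (9.8−4.3)² = 18.49 + 30.25 = 48.74
d²(R, Cygnus) = (1.9−0.9)² + (9.8−9)² = 1 + 0.64 = 1.64
d²(R, Gemma) = (1.9−7.3)² + (9.8−14.2)² = 29.16 + 19.36 = 48.52
d²(R, Bravo) = (1.9−22.6)² + (9.8−11)² = 428.49 + 1.44 = 429.93
Sorted ascending: Cygnus, Gemma, Quasar, … — the second-nearest is Gemma.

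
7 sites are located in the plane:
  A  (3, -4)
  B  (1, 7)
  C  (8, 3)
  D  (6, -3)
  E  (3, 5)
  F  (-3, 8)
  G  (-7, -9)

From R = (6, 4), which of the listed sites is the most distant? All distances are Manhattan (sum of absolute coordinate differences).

G

d(R,A) = |6−3| + |4−(-4)| = 3 + 8 = 11
d(R,B) = |6−1| + |4−7| = 5 + 3 = 8
d(R,C) = |6−8| + |4−3| = 2 + 1 = 3
d(R,D) = |6−6| + |4−(-3)| = 0 + 7 = 7
d(R,E) = |6−3| + |4−5| = 3 + 1 = 4
d(R,F) = |6−(-3)| + |4−8| = 9 + 4 = 13
d(R,G) = |6−(-7)| + |4−(-9)| = 13 + 13 = 26
The largest is to G.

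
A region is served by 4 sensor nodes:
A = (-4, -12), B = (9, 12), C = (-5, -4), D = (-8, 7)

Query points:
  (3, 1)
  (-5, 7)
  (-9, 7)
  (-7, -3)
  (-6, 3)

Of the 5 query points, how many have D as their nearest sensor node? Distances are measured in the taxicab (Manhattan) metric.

3

(3, 1) — d to each: A:20, B:17, C:13, D:17 → nearest is C
(-5, 7) — d to each: A:20, B:19, C:11, D:3 → nearest is D
(-9, 7) — d to each: A:24, B:23, C:15, D:1 → nearest is D
(-7, -3) — d to each: A:12, B:31, C:3, D:11 → nearest is C
(-6, 3) — d to each: A:17, B:24, C:8, D:6 → nearest is D
3 of the 5 points have D as nearest.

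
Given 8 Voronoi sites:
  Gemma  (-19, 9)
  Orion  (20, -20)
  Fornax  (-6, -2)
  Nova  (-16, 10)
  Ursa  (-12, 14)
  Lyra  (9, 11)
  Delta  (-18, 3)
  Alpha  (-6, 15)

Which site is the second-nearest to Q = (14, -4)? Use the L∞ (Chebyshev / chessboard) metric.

Orion

d(Q, Gemma) = max(33, 13) = 33
d(Q, Orion) = max(6, 16) = 16
d(Q, Fornax) = max(20, 2) = 20
d(Q, Nova) = max(30, 14) = 30
d(Q, Ursa) = max(26, 18) = 26
d(Q, Lyra) = max(5, 15) = 15
d(Q, Delta) = max(32, 7) = 32
d(Q, Alpha) = max(20, 19) = 20
Sorted ascending: Lyra, Orion, Fornax, … — the second-nearest is Orion.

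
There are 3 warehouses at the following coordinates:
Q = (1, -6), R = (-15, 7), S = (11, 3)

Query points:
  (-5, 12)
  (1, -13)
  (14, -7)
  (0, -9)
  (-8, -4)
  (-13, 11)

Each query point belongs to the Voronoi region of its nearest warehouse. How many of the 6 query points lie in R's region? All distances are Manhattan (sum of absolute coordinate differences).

2

(-5, 12) — d to each: Q:24, R:15, S:25 → nearest is R
(1, -13) — d to each: Q:7, R:36, S:26 → nearest is Q
(14, -7) — d to each: Q:14, R:43, S:13 → nearest is S
(0, -9) — d to each: Q:4, R:31, S:23 → nearest is Q
(-8, -4) — d to each: Q:11, R:18, S:26 → nearest is Q
(-13, 11) — d to each: Q:31, R:6, S:32 → nearest is R
2 of the 6 points have R as nearest.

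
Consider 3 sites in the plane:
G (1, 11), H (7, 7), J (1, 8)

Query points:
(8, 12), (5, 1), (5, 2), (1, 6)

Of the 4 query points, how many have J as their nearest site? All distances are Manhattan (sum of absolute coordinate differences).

(8, 12) — d to each: G:8, H:6, J:11 → nearest is H
(5, 1) — d to each: G:14, H:8, J:11 → nearest is H
(5, 2) — d to each: G:13, H:7, J:10 → nearest is H
(1, 6) — d to each: G:5, H:7, J:2 → nearest is J
1 of the 4 points has J as nearest.

1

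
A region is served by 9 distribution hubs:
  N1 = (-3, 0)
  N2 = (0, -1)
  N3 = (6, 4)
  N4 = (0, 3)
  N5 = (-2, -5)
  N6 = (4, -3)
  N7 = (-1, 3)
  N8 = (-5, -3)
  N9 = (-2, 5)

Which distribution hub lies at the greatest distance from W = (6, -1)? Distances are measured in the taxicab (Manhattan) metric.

d(W,N1) = |6−(-3)| + |-1−0| = 9 + 1 = 10
d(W,N2) = |6−0| + |-1−(-1)| = 6 + 0 = 6
d(W,N3) = |6−6| + |-1−4| = 0 + 5 = 5
d(W,N4) = |6−0| + |-1−3| = 6 + 4 = 10
d(W,N5) = |6−(-2)| + |-1−(-5)| = 8 + 4 = 12
d(W,N6) = |6−4| + |-1−(-3)| = 2 + 2 = 4
d(W,N7) = |6−(-1)| + |-1−3| = 7 + 4 = 11
d(W,N8) = |6−(-5)| + |-1−(-3)| = 11 + 2 = 13
d(W,N9) = |6−(-2)| + |-1−5| = 8 + 6 = 14
The largest is to N9.

N9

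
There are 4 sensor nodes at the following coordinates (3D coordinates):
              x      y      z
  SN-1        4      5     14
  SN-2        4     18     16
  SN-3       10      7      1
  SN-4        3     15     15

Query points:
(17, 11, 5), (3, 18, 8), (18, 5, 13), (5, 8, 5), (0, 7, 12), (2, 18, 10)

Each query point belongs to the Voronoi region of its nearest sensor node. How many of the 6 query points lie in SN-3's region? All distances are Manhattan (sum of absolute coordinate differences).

2

(17, 11, 5) — d to each: SN-1:28, SN-2:31, SN-3:15, SN-4:28 → nearest is SN-3
(3, 18, 8) — d to each: SN-1:20, SN-2:9, SN-3:25, SN-4:10 → nearest is SN-2
(18, 5, 13) — d to each: SN-1:15, SN-2:30, SN-3:22, SN-4:27 → nearest is SN-1
(5, 8, 5) — d to each: SN-1:13, SN-2:22, SN-3:10, SN-4:19 → nearest is SN-3
(0, 7, 12) — d to each: SN-1:8, SN-2:19, SN-3:21, SN-4:14 → nearest is SN-1
(2, 18, 10) — d to each: SN-1:19, SN-2:8, SN-3:28, SN-4:9 → nearest is SN-2
2 of the 6 points have SN-3 as nearest.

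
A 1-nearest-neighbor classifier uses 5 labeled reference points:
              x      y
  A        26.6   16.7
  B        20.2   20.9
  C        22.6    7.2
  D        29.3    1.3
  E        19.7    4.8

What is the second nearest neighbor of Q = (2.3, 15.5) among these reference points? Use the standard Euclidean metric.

Compare squared distances (the ordering matches that of the actual distances):
|QA|² = (2.3−26.6)² + (15.5−16.7)² = 590.49 + 1.44 = 591.93
|QB|² = (2.3−20.2)² + (15.5−20.9)² = 320.41 + 29.16 = 349.57
|QC|² = (2.3−22.6)² + (15.5−7.2)² = 412.09 + 68.89 = 480.98
|QD|² = (2.3−29.3)² + (15.5−1.3)² = 729 + 201.64 = 930.64
|QE|² = (2.3−19.7)² + (15.5−4.8)² = 302.76 + 114.49 = 417.25
Sorted ascending: B, E, C, … — the second-nearest is E.

E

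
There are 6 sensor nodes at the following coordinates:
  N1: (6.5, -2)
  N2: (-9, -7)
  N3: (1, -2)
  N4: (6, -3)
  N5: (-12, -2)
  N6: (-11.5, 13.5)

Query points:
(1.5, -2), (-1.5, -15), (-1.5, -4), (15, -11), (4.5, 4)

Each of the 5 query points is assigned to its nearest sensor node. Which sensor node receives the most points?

(1.5, -2) — d² to each: N1:25, N2:135.25, N3:0.25, N4:21.25, N5:182.25, N6:409.25 → nearest is N3
(-1.5, -15) — d² to each: N1:233, N2:120.25, N3:175.25, N4:200.25, N5:279.25, N6:912.25 → nearest is N2
(-1.5, -4) — d² to each: N1:68, N2:65.25, N3:10.25, N4:57.25, N5:114.25, N6:406.25 → nearest is N3
(15, -11) — d² to each: N1:153.25, N2:592, N3:277, N4:145, N5:810, N6:1302.5 → nearest is N4
(4.5, 4) — d² to each: N1:40, N2:303.25, N3:48.25, N4:51.25, N5:308.25, N6:346.25 → nearest is N1
Tally — N1:1, N2:1, N3:2, N4:1. N3 captures the most (2).

N3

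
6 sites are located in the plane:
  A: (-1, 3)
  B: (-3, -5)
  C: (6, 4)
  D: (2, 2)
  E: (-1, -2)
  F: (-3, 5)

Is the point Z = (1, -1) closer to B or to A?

Compare squared distances:
|ZB|² = (1−(-3))² + (-1−(-5))² = 16 + 16 = 32
|ZA|² = (1−(-1))² + (-1−3)² = 4 + 16 = 20
32 > 20, so A is closer.

A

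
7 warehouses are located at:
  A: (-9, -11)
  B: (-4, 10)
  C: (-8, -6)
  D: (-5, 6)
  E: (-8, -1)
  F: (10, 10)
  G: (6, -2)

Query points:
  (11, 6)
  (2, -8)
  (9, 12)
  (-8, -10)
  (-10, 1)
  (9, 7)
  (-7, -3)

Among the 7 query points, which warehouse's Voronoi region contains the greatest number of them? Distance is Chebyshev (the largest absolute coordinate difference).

(11, 6) — d to each: A:20, B:15, C:19, D:16, E:19, F:4, G:8 → nearest is F
(2, -8) — d to each: A:11, B:18, C:10, D:14, E:10, F:18, G:6 → nearest is G
(9, 12) — d to each: A:23, B:13, C:18, D:14, E:17, F:2, G:14 → nearest is F
(-8, -10) — d to each: A:1, B:20, C:4, D:16, E:9, F:20, G:14 → nearest is A
(-10, 1) — d to each: A:12, B:9, C:7, D:5, E:2, F:20, G:16 → nearest is E
(9, 7) — d to each: A:18, B:13, C:17, D:14, E:17, F:3, G:9 → nearest is F
(-7, -3) — d to each: A:8, B:13, C:3, D:9, E:2, F:17, G:13 → nearest is E
Tally — A:1, E:2, F:3, G:1. F captures the most (3).

F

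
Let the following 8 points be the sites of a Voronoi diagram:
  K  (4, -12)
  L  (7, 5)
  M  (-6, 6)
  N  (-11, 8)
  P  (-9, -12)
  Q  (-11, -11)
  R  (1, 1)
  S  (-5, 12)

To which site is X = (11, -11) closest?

K

Squared Euclidean distances:
|XK|² = (11−4)² + (-11−(-12))² = 49 + 1 = 50
|XL|² = (11−7)² + (-11−5)² = 16 + 256 = 272
|XM|² = (11−(-6))² + (-11−6)² = 289 + 289 = 578
|XN|² = (11−(-11))² + (-11−8)² = 484 + 361 = 845
|XP|² = (11−(-9))² + (-11−(-12))² = 400 + 1 = 401
|XQ|² = (11−(-11))² + (-11−(-11))² = 484 + 0 = 484
|XR|² = (11−1)² + (-11−1)² = 100 + 144 = 244
|XS|² = (11−(-5))² + (-11−12)² = 256 + 529 = 785
The smallest is to K, so X lies in the Voronoi region of K.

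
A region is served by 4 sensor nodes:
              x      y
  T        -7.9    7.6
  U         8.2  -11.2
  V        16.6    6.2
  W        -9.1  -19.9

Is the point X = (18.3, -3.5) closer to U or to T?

U

Compare squared distances:
|XU|² = (18.3−8.2)² + (-3.5−(-11.2))² = 102.01 + 59.29 = 161.3
|XT|² = (18.3−(-7.9))² + (-3.5−7.6)² = 686.44 + 123.21 = 809.65
161.3 < 809.65, so U is closer.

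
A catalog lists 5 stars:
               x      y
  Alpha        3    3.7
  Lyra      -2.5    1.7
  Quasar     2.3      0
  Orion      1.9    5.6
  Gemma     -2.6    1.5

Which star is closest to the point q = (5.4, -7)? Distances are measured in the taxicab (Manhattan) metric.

d(q, Alpha) = |5.4−3| + |-7−3.7| = 2.4 + 10.7 = 13.1
d(q, Lyra) = |5.4−(-2.5)| + |-7−1.7| = 7.9 + 8.7 = 16.6
d(q, Quasar) = |5.4−2.3| + |-7−0| = 3.1 + 7 = 10.1
d(q, Orion) = |5.4−1.9| + |-7−5.6| = 3.5 + 12.6 = 16.1
d(q, Gemma) = |5.4−(-2.6)| + |-7−1.5| = 8 + 8.5 = 16.5
The smallest is to Quasar, so q lies in the Voronoi region of Quasar.

Quasar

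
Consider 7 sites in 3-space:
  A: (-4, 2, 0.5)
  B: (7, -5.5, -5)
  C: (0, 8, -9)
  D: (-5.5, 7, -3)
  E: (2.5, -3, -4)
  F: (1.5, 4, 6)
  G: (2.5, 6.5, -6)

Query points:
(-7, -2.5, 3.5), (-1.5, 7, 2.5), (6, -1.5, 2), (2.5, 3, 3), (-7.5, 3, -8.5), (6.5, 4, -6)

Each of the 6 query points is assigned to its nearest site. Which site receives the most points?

(-7, -2.5, 3.5) — d² to each: A:38.25, B:277.25, C:315.5, D:134.75, E:146.75, F:120.75, G:261.5 → nearest is A
(-1.5, 7, 2.5) — d² to each: A:35.25, B:284.75, C:135.5, D:46.25, E:158.25, F:30.25, G:88.5 → nearest is F
(6, -1.5, 2) — d² to each: A:114.5, B:66, C:247.25, D:229.5, E:50.5, F:66.5, G:140.25 → nearest is E
(2.5, 3, 3) — d² to each: A:49.5, B:156.5, C:175.25, D:116, E:85, F:11, G:93.25 → nearest is F
(-7.5, 3, -8.5) — d² to each: A:94.25, B:294.75, C:81.5, D:50.25, E:156.25, F:292.25, G:118.5 → nearest is D
(6.5, 4, -6) — d² to each: A:156.5, B:91.5, C:67.25, D:162, E:69, F:169, G:22.25 → nearest is G
Tally — A:1, D:1, E:1, F:2, G:1. F captures the most (2).

F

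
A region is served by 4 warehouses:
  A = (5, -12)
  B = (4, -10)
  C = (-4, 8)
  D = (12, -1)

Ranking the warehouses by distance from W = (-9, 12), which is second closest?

D

Squared Euclidean distances:
|WA|² = (-9−5)² + (12−(-12))² = 196 + 576 = 772
|WB|² = (-9−4)² + (12−(-10))² = 169 + 484 = 653
|WC|² = (-9−(-4))² + (12−8)² = 25 + 16 = 41
|WD|² = (-9−12)² + (12−(-1))² = 441 + 169 = 610
Sorted ascending: C, D, B, … — the second-nearest is D.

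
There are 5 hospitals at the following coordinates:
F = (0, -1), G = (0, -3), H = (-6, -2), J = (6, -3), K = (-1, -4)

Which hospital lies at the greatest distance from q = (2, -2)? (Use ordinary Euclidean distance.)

Compare squared distances (the ordering matches that of the actual distances):
|qF|² = (2−0)² + (-2−(-1))² = 4 + 1 = 5
|qG|² = (2−0)² + (-2−(-3))² = 4 + 1 = 5
|qH|² = (2−(-6))² + (-2−(-2))² = 64 + 0 = 64
|qJ|² = (2−6)² + (-2−(-3))² = 16 + 1 = 17
|qK|² = (2−(-1))² + (-2−(-4))² = 9 + 4 = 13
The largest is to H.

H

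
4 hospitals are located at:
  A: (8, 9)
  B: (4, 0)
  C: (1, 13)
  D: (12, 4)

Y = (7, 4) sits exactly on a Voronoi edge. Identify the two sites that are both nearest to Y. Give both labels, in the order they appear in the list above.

B and D

Squared distances from Y to each site:
|YA|² = (7−8)² + (4−9)² = 1 + 25 = 26
|YB|² = (7−4)² + (4−0)² = 9 + 16 = 25
|YC|² = (7−1)² + (4−13)² = 36 + 81 = 117
|YD|² = (7−12)² + (4−4)² = 25 + 0 = 25
Y is equidistant from B and D (both at squared distance 25), and every other site is strictly farther — so Y lies on the B–D Voronoi edge.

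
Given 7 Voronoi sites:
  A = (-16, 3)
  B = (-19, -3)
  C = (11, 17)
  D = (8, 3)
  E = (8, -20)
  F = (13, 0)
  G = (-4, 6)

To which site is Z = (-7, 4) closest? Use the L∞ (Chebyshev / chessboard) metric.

d(Z,A) = max(9, 1) = 9
d(Z,B) = max(12, 7) = 12
d(Z,C) = max(18, 13) = 18
d(Z,D) = max(15, 1) = 15
d(Z,E) = max(15, 24) = 24
d(Z,F) = max(20, 4) = 20
d(Z,G) = max(3, 2) = 3
Minimum is at G.

G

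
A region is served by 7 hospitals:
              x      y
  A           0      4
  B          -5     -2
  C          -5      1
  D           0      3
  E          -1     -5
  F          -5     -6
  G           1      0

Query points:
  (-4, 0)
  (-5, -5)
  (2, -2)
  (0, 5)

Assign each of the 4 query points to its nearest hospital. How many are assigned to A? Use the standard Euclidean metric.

(-4, 0) — d² to each: A:32, B:5, C:2, D:25, E:34, F:37, G:25 → nearest is C
(-5, -5) — d² to each: A:106, B:9, C:36, D:89, E:16, F:1, G:61 → nearest is F
(2, -2) — d² to each: A:40, B:49, C:58, D:29, E:18, F:65, G:5 → nearest is G
(0, 5) — d² to each: A:1, B:74, C:41, D:4, E:101, F:146, G:26 → nearest is A
1 of the 4 points has A as nearest.

1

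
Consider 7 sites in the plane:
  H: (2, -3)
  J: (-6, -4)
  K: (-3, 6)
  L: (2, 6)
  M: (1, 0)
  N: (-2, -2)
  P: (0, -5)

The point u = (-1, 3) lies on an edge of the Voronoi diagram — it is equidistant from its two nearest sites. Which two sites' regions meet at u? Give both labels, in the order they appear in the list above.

Squared distances from u to each site:
|uH|² = 9 + 36 = 45
|uJ|² = 25 + 49 = 74
|uK|² = 4 + 9 = 13
|uL|² = 9 + 9 = 18
|uM|² = 4 + 9 = 13
|uN|² = 1 + 25 = 26
|uP|² = 1 + 64 = 65
u is equidistant from K and M (both at squared distance 13), and every other site is strictly farther — so u lies on the K–M Voronoi edge.

K and M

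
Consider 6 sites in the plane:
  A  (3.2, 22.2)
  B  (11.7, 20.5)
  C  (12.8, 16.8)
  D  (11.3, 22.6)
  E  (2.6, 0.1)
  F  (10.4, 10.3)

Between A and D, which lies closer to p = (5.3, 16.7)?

Compare squared distances:
|pA|² = (5.3−3.2)² + (16.7−22.2)² = 4.41 + 30.25 = 34.66
|pD|² = (5.3−11.3)² + (16.7−22.6)² = 36 + 34.81 = 70.81
34.66 < 70.81, so A is closer.

A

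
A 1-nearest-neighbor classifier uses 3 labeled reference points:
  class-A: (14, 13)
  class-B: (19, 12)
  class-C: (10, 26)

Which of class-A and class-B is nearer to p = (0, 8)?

Compare squared distances:
d²(p, class-A) = (0−14)² + (8−13)² = 196 + 25 = 221
d²(p, class-B) = (0−19)² + (8−12)² = 361 + 16 = 377
221 < 377, so class-A is closer.

class-A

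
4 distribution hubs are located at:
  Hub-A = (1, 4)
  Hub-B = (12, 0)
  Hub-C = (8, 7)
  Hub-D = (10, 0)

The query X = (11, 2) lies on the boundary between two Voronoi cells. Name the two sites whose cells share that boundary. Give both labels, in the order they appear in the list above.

Hub-B and Hub-D

Squared distances from X to each site:
d²(X, Hub-A) = 100 + 4 = 104
d²(X, Hub-B) = 1 + 4 = 5
d²(X, Hub-C) = 9 + 25 = 34
d²(X, Hub-D) = 1 + 4 = 5
X is equidistant from Hub-B and Hub-D (both at squared distance 5), and every other site is strictly farther — so X lies on the Hub-B–Hub-D Voronoi edge.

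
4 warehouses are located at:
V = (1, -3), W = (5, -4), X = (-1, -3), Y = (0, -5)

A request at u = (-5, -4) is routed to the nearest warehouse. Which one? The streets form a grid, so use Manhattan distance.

X

d(u,V) = 6 + 1 = 7
d(u,W) = 10 + 0 = 10
d(u,X) = 4 + 1 = 5
d(u,Y) = 5 + 1 = 6
X is nearest.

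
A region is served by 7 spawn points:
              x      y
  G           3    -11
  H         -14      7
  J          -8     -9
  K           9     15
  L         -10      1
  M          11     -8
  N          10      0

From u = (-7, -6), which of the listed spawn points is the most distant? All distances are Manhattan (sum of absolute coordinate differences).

d(u,G) = |-7−3| + |-6−(-11)| = 10 + 5 = 15
d(u,H) = |-7−(-14)| + |-6−7| = 7 + 13 = 20
d(u,J) = |-7−(-8)| + |-6−(-9)| = 1 + 3 = 4
d(u,K) = |-7−9| + |-6−15| = 16 + 21 = 37
d(u,L) = |-7−(-10)| + |-6−1| = 3 + 7 = 10
d(u,M) = |-7−11| + |-6−(-8)| = 18 + 2 = 20
d(u,N) = |-7−10| + |-6−0| = 17 + 6 = 23
The largest is to K.

K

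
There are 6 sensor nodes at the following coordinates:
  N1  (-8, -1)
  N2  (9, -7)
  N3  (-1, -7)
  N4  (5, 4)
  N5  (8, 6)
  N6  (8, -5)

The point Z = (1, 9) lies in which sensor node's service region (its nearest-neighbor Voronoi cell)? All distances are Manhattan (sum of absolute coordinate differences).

d(Z,N1) = |1−(-8)| + |9−(-1)| = 9 + 10 = 19
d(Z,N2) = |1−9| + |9−(-7)| = 8 + 16 = 24
d(Z,N3) = |1−(-1)| + |9−(-7)| = 2 + 16 = 18
d(Z,N4) = |1−5| + |9−4| = 4 + 5 = 9
d(Z,N5) = |1−8| + |9−6| = 7 + 3 = 10
d(Z,N6) = |1−8| + |9−(-5)| = 7 + 14 = 21
Minimum is at N4.

N4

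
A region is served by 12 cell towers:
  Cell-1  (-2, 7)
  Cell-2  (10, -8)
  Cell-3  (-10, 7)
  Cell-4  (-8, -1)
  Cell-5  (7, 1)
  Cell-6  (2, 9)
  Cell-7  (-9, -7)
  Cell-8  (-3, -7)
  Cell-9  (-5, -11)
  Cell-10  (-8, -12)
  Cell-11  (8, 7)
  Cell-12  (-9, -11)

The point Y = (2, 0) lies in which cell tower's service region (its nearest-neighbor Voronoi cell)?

Compare squared distances (the ordering matches that of the actual distances):
d²(Y, Cell-1) = (2−(-2))² + (0−7)² = 16 + 49 = 65
d²(Y, Cell-2) = (2−10)² + (0−(-8))² = 64 + 64 = 128
d²(Y, Cell-3) = (2−(-10))² + (0−7)² = 144 + 49 = 193
d²(Y, Cell-4) = (2−(-8))² + (0−(-1))² = 100 + 1 = 101
d²(Y, Cell-5) = (2−7)² + (0−1)² = 25 + 1 = 26
d²(Y, Cell-6) = (2−2)² + (0−9)² = 0 + 81 = 81
d²(Y, Cell-7) = (2−(-9))² + (0−(-7))² = 121 + 49 = 170
d²(Y, Cell-8) = (2−(-3))² + (0−(-7))² = 25 + 49 = 74
d²(Y, Cell-9) = (2−(-5))² + (0−(-11))² = 49 + 121 = 170
d²(Y, Cell-10) = (2−(-8))² + (0−(-12))² = 100 + 144 = 244
d²(Y, Cell-11) = (2−8)² + (0−7)² = 36 + 49 = 85
d²(Y, Cell-12) = (2−(-9))² + (0−(-11))² = 121 + 121 = 242
Cell-5 is nearest.

Cell-5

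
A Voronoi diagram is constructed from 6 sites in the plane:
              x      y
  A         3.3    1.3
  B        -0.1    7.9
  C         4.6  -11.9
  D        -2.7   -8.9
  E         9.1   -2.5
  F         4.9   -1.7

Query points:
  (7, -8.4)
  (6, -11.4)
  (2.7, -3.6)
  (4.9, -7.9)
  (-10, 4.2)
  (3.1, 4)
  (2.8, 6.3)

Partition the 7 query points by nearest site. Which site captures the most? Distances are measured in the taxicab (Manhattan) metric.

C

(7, -8.4) — d to each: A:13.4, B:23.4, C:5.9, D:10.2, E:8, F:8.8 → nearest is C
(6, -11.4) — d to each: A:15.4, B:25.4, C:1.9, D:11.2, E:12, F:10.8 → nearest is C
(2.7, -3.6) — d to each: A:5.5, B:14.3, C:10.2, D:10.7, E:7.5, F:4.1 → nearest is F
(4.9, -7.9) — d to each: A:10.8, B:20.8, C:4.3, D:8.6, E:9.6, F:6.2 → nearest is C
(-10, 4.2) — d to each: A:16.2, B:13.6, C:30.7, D:20.4, E:25.8, F:20.8 → nearest is B
(3.1, 4) — d to each: A:2.9, B:7.1, C:17.4, D:18.7, E:12.5, F:7.5 → nearest is A
(2.8, 6.3) — d to each: A:5.5, B:4.5, C:20, D:20.7, E:15.1, F:10.1 → nearest is B
Tally — A:1, B:2, C:3, F:1. C captures the most (3).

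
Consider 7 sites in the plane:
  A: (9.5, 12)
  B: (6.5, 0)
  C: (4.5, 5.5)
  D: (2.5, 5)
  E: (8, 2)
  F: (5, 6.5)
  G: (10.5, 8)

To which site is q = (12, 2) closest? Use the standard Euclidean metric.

E

Since √ is increasing, it suffices to compare squared distances:
|qA|² = (12−9.5)² + (2−12)² = 6.25 + 100 = 106.25
|qB|² = (12−6.5)² + (2−0)² = 30.25 + 4 = 34.25
|qC|² = (12−4.5)² + (2−5.5)² = 56.25 + 12.25 = 68.5
|qD|² = (12−2.5)² + (2−5)² = 90.25 + 9 = 99.25
|qE|² = (12−8)² + (2−2)² = 16 + 0 = 16
|qF|² = (12−5)² + (2−6.5)² = 49 + 20.25 = 69.25
|qG|² = (12−10.5)² + (2−8)² = 2.25 + 36 = 38.25
The smallest is to E, so q lies in the Voronoi region of E.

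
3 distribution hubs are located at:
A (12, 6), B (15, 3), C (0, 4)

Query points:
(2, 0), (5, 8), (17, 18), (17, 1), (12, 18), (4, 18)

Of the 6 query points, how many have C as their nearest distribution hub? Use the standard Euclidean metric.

2

(2, 0) — d² to each: A:136, B:178, C:20 → nearest is C
(5, 8) — d² to each: A:53, B:125, C:41 → nearest is C
(17, 18) — d² to each: A:169, B:229, C:485 → nearest is A
(17, 1) — d² to each: A:50, B:8, C:298 → nearest is B
(12, 18) — d² to each: A:144, B:234, C:340 → nearest is A
(4, 18) — d² to each: A:208, B:346, C:212 → nearest is A
2 of the 6 points have C as nearest.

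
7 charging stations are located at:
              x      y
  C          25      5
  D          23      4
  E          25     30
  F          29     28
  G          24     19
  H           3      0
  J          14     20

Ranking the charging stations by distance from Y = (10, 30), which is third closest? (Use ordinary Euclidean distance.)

Since √ is increasing, it suffices to compare squared distances:
|YC|² = (10−25)² + (30−5)² = 225 + 625 = 850
|YD|² = (10−23)² + (30−4)² = 169 + 676 = 845
|YE|² = (10−25)² + (30−30)² = 225 + 0 = 225
|YF|² = (10−29)² + (30−28)² = 361 + 4 = 365
|YG|² = (10−24)² + (30−19)² = 196 + 121 = 317
|YH|² = (10−3)² + (30−0)² = 49 + 900 = 949
|YJ|² = (10−14)² + (30−20)² = 16 + 100 = 116
Sorted ascending: J, E, G, F, … — the third-nearest is G.

G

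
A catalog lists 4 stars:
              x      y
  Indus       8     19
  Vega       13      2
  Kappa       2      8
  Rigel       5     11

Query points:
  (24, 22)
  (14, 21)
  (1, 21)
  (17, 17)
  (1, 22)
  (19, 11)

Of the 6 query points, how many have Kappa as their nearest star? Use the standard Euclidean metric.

0

(24, 22) — d² to each: Indus:265, Vega:521, Kappa:680, Rigel:482 → nearest is Indus
(14, 21) — d² to each: Indus:40, Vega:362, Kappa:313, Rigel:181 → nearest is Indus
(1, 21) — d² to each: Indus:53, Vega:505, Kappa:170, Rigel:116 → nearest is Indus
(17, 17) — d² to each: Indus:85, Vega:241, Kappa:306, Rigel:180 → nearest is Indus
(1, 22) — d² to each: Indus:58, Vega:544, Kappa:197, Rigel:137 → nearest is Indus
(19, 11) — d² to each: Indus:185, Vega:117, Kappa:298, Rigel:196 → nearest is Vega
0 of the 6 points have Kappa as nearest.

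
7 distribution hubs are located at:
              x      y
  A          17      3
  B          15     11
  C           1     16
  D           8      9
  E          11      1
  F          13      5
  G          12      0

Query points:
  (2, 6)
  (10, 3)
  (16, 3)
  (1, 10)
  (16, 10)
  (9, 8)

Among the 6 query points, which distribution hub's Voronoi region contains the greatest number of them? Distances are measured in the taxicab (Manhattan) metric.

D

(2, 6) — d to each: A:18, B:18, C:11, D:9, E:14, F:12, G:16 → nearest is D
(10, 3) — d to each: A:7, B:13, C:22, D:8, E:3, F:5, G:5 → nearest is E
(16, 3) — d to each: A:1, B:9, C:28, D:14, E:7, F:5, G:7 → nearest is A
(1, 10) — d to each: A:23, B:15, C:6, D:8, E:19, F:17, G:21 → nearest is C
(16, 10) — d to each: A:8, B:2, C:21, D:9, E:14, F:8, G:14 → nearest is B
(9, 8) — d to each: A:13, B:9, C:16, D:2, E:9, F:7, G:11 → nearest is D
Tally — A:1, B:1, C:1, D:2, E:1. D captures the most (2).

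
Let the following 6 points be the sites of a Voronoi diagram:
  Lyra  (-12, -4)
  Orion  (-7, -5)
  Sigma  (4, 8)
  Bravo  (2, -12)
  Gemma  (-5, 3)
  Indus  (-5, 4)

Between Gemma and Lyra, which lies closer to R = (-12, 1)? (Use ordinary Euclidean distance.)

Lyra

Compare squared distances:
d²(R, Gemma) = (-12−(-5))² + (1−3)² = 49 + 4 = 53
d²(R, Lyra) = (-12−(-12))² + (1−(-4))² = 0 + 25 = 25
53 > 25, so Lyra is closer.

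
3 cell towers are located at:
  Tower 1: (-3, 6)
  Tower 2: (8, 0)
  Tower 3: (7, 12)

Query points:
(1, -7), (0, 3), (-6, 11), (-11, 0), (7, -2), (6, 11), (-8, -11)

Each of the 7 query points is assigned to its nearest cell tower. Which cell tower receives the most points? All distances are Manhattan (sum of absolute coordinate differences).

(1, -7) — d to each: Tower 1:17, Tower 2:14, Tower 3:25 → nearest is Tower 2
(0, 3) — d to each: Tower 1:6, Tower 2:11, Tower 3:16 → nearest is Tower 1
(-6, 11) — d to each: Tower 1:8, Tower 2:25, Tower 3:14 → nearest is Tower 1
(-11, 0) — d to each: Tower 1:14, Tower 2:19, Tower 3:30 → nearest is Tower 1
(7, -2) — d to each: Tower 1:18, Tower 2:3, Tower 3:14 → nearest is Tower 2
(6, 11) — d to each: Tower 1:14, Tower 2:13, Tower 3:2 → nearest is Tower 3
(-8, -11) — d to each: Tower 1:22, Tower 2:27, Tower 3:38 → nearest is Tower 1
Tally — Tower 1:4, Tower 2:2, Tower 3:1. Tower 1 captures the most (4).

Tower 1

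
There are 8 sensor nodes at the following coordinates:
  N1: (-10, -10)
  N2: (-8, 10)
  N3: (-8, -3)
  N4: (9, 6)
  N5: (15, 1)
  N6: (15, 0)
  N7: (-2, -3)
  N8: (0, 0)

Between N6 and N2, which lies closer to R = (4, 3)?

Compare squared distances:
|RN6|² = (4−15)² + (3−0)² = 121 + 9 = 130
|RN2|² = (4−(-8))² + (3−10)² = 144 + 49 = 193
130 < 193, so N6 is closer.

N6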